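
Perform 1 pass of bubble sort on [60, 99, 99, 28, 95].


Initial: [60, 99, 99, 28, 95]
Pass 1: [60, 99, 28, 95, 99] (2 swaps)

After 1 pass: [60, 99, 28, 95, 99]


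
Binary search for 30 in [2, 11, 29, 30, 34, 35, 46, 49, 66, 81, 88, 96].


Step 1: lo=0, hi=11, mid=5, val=35
Step 2: lo=0, hi=4, mid=2, val=29
Step 3: lo=3, hi=4, mid=3, val=30

Found at index 3


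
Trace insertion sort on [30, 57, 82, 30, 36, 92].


Initial: [30, 57, 82, 30, 36, 92]
Insert 57: [30, 57, 82, 30, 36, 92]
Insert 82: [30, 57, 82, 30, 36, 92]
Insert 30: [30, 30, 57, 82, 36, 92]
Insert 36: [30, 30, 36, 57, 82, 92]
Insert 92: [30, 30, 36, 57, 82, 92]

Sorted: [30, 30, 36, 57, 82, 92]


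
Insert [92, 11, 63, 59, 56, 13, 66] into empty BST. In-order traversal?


Insert 92: root
Insert 11: L from 92
Insert 63: L from 92 -> R from 11
Insert 59: L from 92 -> R from 11 -> L from 63
Insert 56: L from 92 -> R from 11 -> L from 63 -> L from 59
Insert 13: L from 92 -> R from 11 -> L from 63 -> L from 59 -> L from 56
Insert 66: L from 92 -> R from 11 -> R from 63

In-order: [11, 13, 56, 59, 63, 66, 92]


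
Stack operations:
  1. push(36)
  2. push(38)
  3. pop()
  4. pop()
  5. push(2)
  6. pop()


push(36) -> [36]
push(38) -> [36, 38]
pop()->38, [36]
pop()->36, []
push(2) -> [2]
pop()->2, []

Final stack: []


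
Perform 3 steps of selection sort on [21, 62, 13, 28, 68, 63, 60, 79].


Initial: [21, 62, 13, 28, 68, 63, 60, 79]
Step 1: min=13 at 2
  Swap: [13, 62, 21, 28, 68, 63, 60, 79]
Step 2: min=21 at 2
  Swap: [13, 21, 62, 28, 68, 63, 60, 79]
Step 3: min=28 at 3
  Swap: [13, 21, 28, 62, 68, 63, 60, 79]

After 3 steps: [13, 21, 28, 62, 68, 63, 60, 79]


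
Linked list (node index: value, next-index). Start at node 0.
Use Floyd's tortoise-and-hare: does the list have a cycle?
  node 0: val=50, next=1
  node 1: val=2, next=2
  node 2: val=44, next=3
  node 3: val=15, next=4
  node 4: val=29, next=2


Floyd's tortoise (slow, +1) and hare (fast, +2):
  init: slow=0, fast=0
  step 1: slow=1, fast=2
  step 2: slow=2, fast=4
  step 3: slow=3, fast=3
  slow == fast at node 3: cycle detected

Cycle: yes


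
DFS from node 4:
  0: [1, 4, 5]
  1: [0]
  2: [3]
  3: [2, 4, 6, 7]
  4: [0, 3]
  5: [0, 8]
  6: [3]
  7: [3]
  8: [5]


Visit 4, push [3, 0]
Visit 0, push [5, 1]
Visit 1, push []
Visit 5, push [8]
Visit 8, push []
Visit 3, push [7, 6, 2]
Visit 2, push []
Visit 6, push []
Visit 7, push []

DFS order: [4, 0, 1, 5, 8, 3, 2, 6, 7]


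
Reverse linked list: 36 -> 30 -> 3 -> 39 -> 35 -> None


Step 1: curr=36, set curr.next=prev(None) | reversed so far: 36
Step 2: curr=30, set curr.next=prev(36) | reversed so far: 30 -> 36
Step 3: curr=3, set curr.next=prev(30) | reversed so far: 3 -> 30 -> 36
Step 4: curr=39, set curr.next=prev(3) | reversed so far: 39 -> 3 -> 30 -> 36
Step 5: curr=35, set curr.next=prev(39) | reversed so far: 35 -> 39 -> 3 -> 30 -> 36

35 -> 39 -> 3 -> 30 -> 36 -> None


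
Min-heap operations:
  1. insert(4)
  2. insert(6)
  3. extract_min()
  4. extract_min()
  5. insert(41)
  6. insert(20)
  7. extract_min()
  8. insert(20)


insert(4) -> [4]
insert(6) -> [4, 6]
extract_min()->4, [6]
extract_min()->6, []
insert(41) -> [41]
insert(20) -> [20, 41]
extract_min()->20, [41]
insert(20) -> [20, 41]

Final heap: [20, 41]


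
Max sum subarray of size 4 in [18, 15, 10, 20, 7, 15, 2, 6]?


[0:4]: 63
[1:5]: 52
[2:6]: 52
[3:7]: 44
[4:8]: 30

Max: 63 at [0:4]


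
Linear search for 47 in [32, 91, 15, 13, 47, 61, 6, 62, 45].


i=0: 32!=47
i=1: 91!=47
i=2: 15!=47
i=3: 13!=47
i=4: 47==47 found!

Found at 4, 5 comps


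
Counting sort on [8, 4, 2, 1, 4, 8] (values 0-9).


Input: [8, 4, 2, 1, 4, 8]
Counts: [0, 1, 1, 0, 2, 0, 0, 0, 2, 0]

Sorted: [1, 2, 4, 4, 8, 8]


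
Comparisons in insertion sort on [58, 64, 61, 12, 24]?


Algorithm: insertion sort
Input: [58, 64, 61, 12, 24]
Sorted: [12, 24, 58, 61, 64]

10


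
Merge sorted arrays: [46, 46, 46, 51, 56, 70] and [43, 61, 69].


Take 43 from B
Take 46 from A
Take 46 from A
Take 46 from A
Take 51 from A
Take 56 from A
Take 61 from B
Take 69 from B

Merged: [43, 46, 46, 46, 51, 56, 61, 69, 70]


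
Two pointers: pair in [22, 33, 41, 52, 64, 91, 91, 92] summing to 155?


lo=0(22)+hi=7(92)=114
lo=1(33)+hi=7(92)=125
lo=2(41)+hi=7(92)=133
lo=3(52)+hi=7(92)=144
lo=4(64)+hi=7(92)=156
lo=4(64)+hi=6(91)=155

Yes: 64+91=155


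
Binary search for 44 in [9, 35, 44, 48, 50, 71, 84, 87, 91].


Step 1: lo=0, hi=8, mid=4, val=50
Step 2: lo=0, hi=3, mid=1, val=35
Step 3: lo=2, hi=3, mid=2, val=44

Found at index 2


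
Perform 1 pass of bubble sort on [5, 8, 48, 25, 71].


Initial: [5, 8, 48, 25, 71]
Pass 1: [5, 8, 25, 48, 71] (1 swaps)

After 1 pass: [5, 8, 25, 48, 71]


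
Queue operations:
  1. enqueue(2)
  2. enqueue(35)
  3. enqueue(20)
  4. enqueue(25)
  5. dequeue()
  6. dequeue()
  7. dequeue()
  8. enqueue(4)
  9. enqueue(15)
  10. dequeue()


enqueue(2) -> [2]
enqueue(35) -> [2, 35]
enqueue(20) -> [2, 35, 20]
enqueue(25) -> [2, 35, 20, 25]
dequeue()->2, [35, 20, 25]
dequeue()->35, [20, 25]
dequeue()->20, [25]
enqueue(4) -> [25, 4]
enqueue(15) -> [25, 4, 15]
dequeue()->25, [4, 15]

Final queue: [4, 15]


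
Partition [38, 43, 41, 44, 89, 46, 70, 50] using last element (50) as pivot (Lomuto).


Pivot: 50
  38 <= 50: advance i (no swap)
  43 <= 50: advance i (no swap)
  41 <= 50: advance i (no swap)
  44 <= 50: advance i (no swap)
  46 <= 50: swap -> [38, 43, 41, 44, 46, 89, 70, 50]
Place pivot at 5: [38, 43, 41, 44, 46, 50, 70, 89]

Partitioned: [38, 43, 41, 44, 46, 50, 70, 89]


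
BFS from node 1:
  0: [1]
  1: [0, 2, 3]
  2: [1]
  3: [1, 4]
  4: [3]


Visit 1, enqueue [0, 2, 3]
Visit 0, enqueue []
Visit 2, enqueue []
Visit 3, enqueue [4]
Visit 4, enqueue []

BFS order: [1, 0, 2, 3, 4]


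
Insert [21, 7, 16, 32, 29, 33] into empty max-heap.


Insert 21: [21]
Insert 7: [21, 7]
Insert 16: [21, 7, 16]
Insert 32: [32, 21, 16, 7]
Insert 29: [32, 29, 16, 7, 21]
Insert 33: [33, 29, 32, 7, 21, 16]

Final heap: [33, 29, 32, 7, 21, 16]


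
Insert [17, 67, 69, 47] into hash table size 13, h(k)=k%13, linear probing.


Insert 17: h=4 -> slot 4
Insert 67: h=2 -> slot 2
Insert 69: h=4, 1 probes -> slot 5
Insert 47: h=8 -> slot 8

Table: [None, None, 67, None, 17, 69, None, None, 47, None, None, None, None]


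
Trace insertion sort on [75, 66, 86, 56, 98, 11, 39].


Initial: [75, 66, 86, 56, 98, 11, 39]
Insert 66: [66, 75, 86, 56, 98, 11, 39]
Insert 86: [66, 75, 86, 56, 98, 11, 39]
Insert 56: [56, 66, 75, 86, 98, 11, 39]
Insert 98: [56, 66, 75, 86, 98, 11, 39]
Insert 11: [11, 56, 66, 75, 86, 98, 39]
Insert 39: [11, 39, 56, 66, 75, 86, 98]

Sorted: [11, 39, 56, 66, 75, 86, 98]


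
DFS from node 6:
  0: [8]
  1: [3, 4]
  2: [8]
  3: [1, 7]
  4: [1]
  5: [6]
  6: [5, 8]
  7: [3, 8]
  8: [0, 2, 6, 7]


Visit 6, push [8, 5]
Visit 5, push []
Visit 8, push [7, 2, 0]
Visit 0, push []
Visit 2, push []
Visit 7, push [3]
Visit 3, push [1]
Visit 1, push [4]
Visit 4, push []

DFS order: [6, 5, 8, 0, 2, 7, 3, 1, 4]


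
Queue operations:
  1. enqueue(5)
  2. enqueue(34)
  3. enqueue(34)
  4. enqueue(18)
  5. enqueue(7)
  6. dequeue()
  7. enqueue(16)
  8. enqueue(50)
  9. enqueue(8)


enqueue(5) -> [5]
enqueue(34) -> [5, 34]
enqueue(34) -> [5, 34, 34]
enqueue(18) -> [5, 34, 34, 18]
enqueue(7) -> [5, 34, 34, 18, 7]
dequeue()->5, [34, 34, 18, 7]
enqueue(16) -> [34, 34, 18, 7, 16]
enqueue(50) -> [34, 34, 18, 7, 16, 50]
enqueue(8) -> [34, 34, 18, 7, 16, 50, 8]

Final queue: [34, 34, 18, 7, 16, 50, 8]


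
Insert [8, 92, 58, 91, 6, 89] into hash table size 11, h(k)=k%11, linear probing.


Insert 8: h=8 -> slot 8
Insert 92: h=4 -> slot 4
Insert 58: h=3 -> slot 3
Insert 91: h=3, 2 probes -> slot 5
Insert 6: h=6 -> slot 6
Insert 89: h=1 -> slot 1

Table: [None, 89, None, 58, 92, 91, 6, None, 8, None, None]


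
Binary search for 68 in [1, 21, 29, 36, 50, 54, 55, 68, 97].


Step 1: lo=0, hi=8, mid=4, val=50
Step 2: lo=5, hi=8, mid=6, val=55
Step 3: lo=7, hi=8, mid=7, val=68

Found at index 7


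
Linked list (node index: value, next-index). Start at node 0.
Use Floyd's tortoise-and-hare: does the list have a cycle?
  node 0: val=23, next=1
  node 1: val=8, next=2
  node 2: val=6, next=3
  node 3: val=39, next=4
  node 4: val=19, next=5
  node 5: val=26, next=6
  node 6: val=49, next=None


Floyd's tortoise (slow, +1) and hare (fast, +2):
  init: slow=0, fast=0
  step 1: slow=1, fast=2
  step 2: slow=2, fast=4
  step 3: slow=3, fast=6
  step 4: fast -> None, no cycle

Cycle: no


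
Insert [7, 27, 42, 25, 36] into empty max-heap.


Insert 7: [7]
Insert 27: [27, 7]
Insert 42: [42, 7, 27]
Insert 25: [42, 25, 27, 7]
Insert 36: [42, 36, 27, 7, 25]

Final heap: [42, 36, 27, 7, 25]


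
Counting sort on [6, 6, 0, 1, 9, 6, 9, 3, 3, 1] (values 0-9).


Input: [6, 6, 0, 1, 9, 6, 9, 3, 3, 1]
Counts: [1, 2, 0, 2, 0, 0, 3, 0, 0, 2]

Sorted: [0, 1, 1, 3, 3, 6, 6, 6, 9, 9]


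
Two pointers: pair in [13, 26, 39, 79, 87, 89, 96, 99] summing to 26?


lo=0(13)+hi=7(99)=112
lo=0(13)+hi=6(96)=109
lo=0(13)+hi=5(89)=102
lo=0(13)+hi=4(87)=100
lo=0(13)+hi=3(79)=92
lo=0(13)+hi=2(39)=52
lo=0(13)+hi=1(26)=39

No pair found


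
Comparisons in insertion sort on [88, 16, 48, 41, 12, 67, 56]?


Algorithm: insertion sort
Input: [88, 16, 48, 41, 12, 67, 56]
Sorted: [12, 16, 41, 48, 56, 67, 88]

15


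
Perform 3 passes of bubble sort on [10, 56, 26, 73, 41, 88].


Initial: [10, 56, 26, 73, 41, 88]
Pass 1: [10, 26, 56, 41, 73, 88] (2 swaps)
Pass 2: [10, 26, 41, 56, 73, 88] (1 swaps)
Pass 3: [10, 26, 41, 56, 73, 88] (0 swaps)

After 3 passes: [10, 26, 41, 56, 73, 88]


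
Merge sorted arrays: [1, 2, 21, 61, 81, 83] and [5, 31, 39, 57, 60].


Take 1 from A
Take 2 from A
Take 5 from B
Take 21 from A
Take 31 from B
Take 39 from B
Take 57 from B
Take 60 from B

Merged: [1, 2, 5, 21, 31, 39, 57, 60, 61, 81, 83]


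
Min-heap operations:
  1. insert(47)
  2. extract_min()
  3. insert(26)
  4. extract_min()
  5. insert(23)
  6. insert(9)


insert(47) -> [47]
extract_min()->47, []
insert(26) -> [26]
extract_min()->26, []
insert(23) -> [23]
insert(9) -> [9, 23]

Final heap: [9, 23]


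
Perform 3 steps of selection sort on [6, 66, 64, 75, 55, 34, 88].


Initial: [6, 66, 64, 75, 55, 34, 88]
Step 1: min=6 at 0
  Swap: [6, 66, 64, 75, 55, 34, 88]
Step 2: min=34 at 5
  Swap: [6, 34, 64, 75, 55, 66, 88]
Step 3: min=55 at 4
  Swap: [6, 34, 55, 75, 64, 66, 88]

After 3 steps: [6, 34, 55, 75, 64, 66, 88]


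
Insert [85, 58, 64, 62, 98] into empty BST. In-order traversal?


Insert 85: root
Insert 58: L from 85
Insert 64: L from 85 -> R from 58
Insert 62: L from 85 -> R from 58 -> L from 64
Insert 98: R from 85

In-order: [58, 62, 64, 85, 98]


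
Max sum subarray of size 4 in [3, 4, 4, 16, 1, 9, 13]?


[0:4]: 27
[1:5]: 25
[2:6]: 30
[3:7]: 39

Max: 39 at [3:7]


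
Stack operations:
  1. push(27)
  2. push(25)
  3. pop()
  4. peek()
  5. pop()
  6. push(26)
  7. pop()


push(27) -> [27]
push(25) -> [27, 25]
pop()->25, [27]
peek()->27
pop()->27, []
push(26) -> [26]
pop()->26, []

Final stack: []


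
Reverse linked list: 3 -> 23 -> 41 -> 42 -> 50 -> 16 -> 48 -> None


Step 1: curr=3, set curr.next=prev(None) | reversed so far: 3
Step 2: curr=23, set curr.next=prev(3) | reversed so far: 23 -> 3
Step 3: curr=41, set curr.next=prev(23) | reversed so far: 41 -> 23 -> 3
Step 4: curr=42, set curr.next=prev(41) | reversed so far: 42 -> 41 -> 23 -> 3
Step 5: curr=50, set curr.next=prev(42) | reversed so far: 50 -> 42 -> 41 -> 23 -> 3
Step 6: curr=16, set curr.next=prev(50) | reversed so far: 16 -> 50 -> 42 -> 41 -> 23 -> 3
Step 7: curr=48, set curr.next=prev(16) | reversed so far: 48 -> 16 -> 50 -> 42 -> 41 -> 23 -> 3

48 -> 16 -> 50 -> 42 -> 41 -> 23 -> 3 -> None


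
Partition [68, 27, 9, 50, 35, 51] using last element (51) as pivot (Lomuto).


Pivot: 51
  27 <= 51: swap -> [27, 68, 9, 50, 35, 51]
  9 <= 51: swap -> [27, 9, 68, 50, 35, 51]
  50 <= 51: swap -> [27, 9, 50, 68, 35, 51]
  35 <= 51: swap -> [27, 9, 50, 35, 68, 51]
Place pivot at 4: [27, 9, 50, 35, 51, 68]

Partitioned: [27, 9, 50, 35, 51, 68]


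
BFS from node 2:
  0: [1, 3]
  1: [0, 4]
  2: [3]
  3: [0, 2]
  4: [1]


Visit 2, enqueue [3]
Visit 3, enqueue [0]
Visit 0, enqueue [1]
Visit 1, enqueue [4]
Visit 4, enqueue []

BFS order: [2, 3, 0, 1, 4]


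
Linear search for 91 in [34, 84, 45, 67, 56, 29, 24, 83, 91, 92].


i=0: 34!=91
i=1: 84!=91
i=2: 45!=91
i=3: 67!=91
i=4: 56!=91
i=5: 29!=91
i=6: 24!=91
i=7: 83!=91
i=8: 91==91 found!

Found at 8, 9 comps


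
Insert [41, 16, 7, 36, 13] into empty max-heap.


Insert 41: [41]
Insert 16: [41, 16]
Insert 7: [41, 16, 7]
Insert 36: [41, 36, 7, 16]
Insert 13: [41, 36, 7, 16, 13]

Final heap: [41, 36, 7, 16, 13]


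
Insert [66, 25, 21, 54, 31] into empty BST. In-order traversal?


Insert 66: root
Insert 25: L from 66
Insert 21: L from 66 -> L from 25
Insert 54: L from 66 -> R from 25
Insert 31: L from 66 -> R from 25 -> L from 54

In-order: [21, 25, 31, 54, 66]


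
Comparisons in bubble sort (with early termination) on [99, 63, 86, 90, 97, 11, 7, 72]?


Algorithm: bubble sort (with early termination)
Input: [99, 63, 86, 90, 97, 11, 7, 72]
Sorted: [7, 11, 63, 72, 86, 90, 97, 99]

28


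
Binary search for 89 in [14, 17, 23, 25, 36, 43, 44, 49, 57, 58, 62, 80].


Step 1: lo=0, hi=11, mid=5, val=43
Step 2: lo=6, hi=11, mid=8, val=57
Step 3: lo=9, hi=11, mid=10, val=62
Step 4: lo=11, hi=11, mid=11, val=80

Not found


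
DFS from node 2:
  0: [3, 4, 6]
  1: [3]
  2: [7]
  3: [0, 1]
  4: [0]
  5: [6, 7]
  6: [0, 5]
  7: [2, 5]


Visit 2, push [7]
Visit 7, push [5]
Visit 5, push [6]
Visit 6, push [0]
Visit 0, push [4, 3]
Visit 3, push [1]
Visit 1, push []
Visit 4, push []

DFS order: [2, 7, 5, 6, 0, 3, 1, 4]


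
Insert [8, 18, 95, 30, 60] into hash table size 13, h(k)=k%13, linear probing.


Insert 8: h=8 -> slot 8
Insert 18: h=5 -> slot 5
Insert 95: h=4 -> slot 4
Insert 30: h=4, 2 probes -> slot 6
Insert 60: h=8, 1 probes -> slot 9

Table: [None, None, None, None, 95, 18, 30, None, 8, 60, None, None, None]


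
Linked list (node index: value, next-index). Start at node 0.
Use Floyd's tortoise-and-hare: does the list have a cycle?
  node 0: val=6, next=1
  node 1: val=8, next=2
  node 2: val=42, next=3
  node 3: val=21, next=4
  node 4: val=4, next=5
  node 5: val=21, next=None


Floyd's tortoise (slow, +1) and hare (fast, +2):
  init: slow=0, fast=0
  step 1: slow=1, fast=2
  step 2: slow=2, fast=4
  step 3: fast 4->5->None, no cycle

Cycle: no


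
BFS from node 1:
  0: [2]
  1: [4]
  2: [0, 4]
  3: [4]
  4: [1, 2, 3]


Visit 1, enqueue [4]
Visit 4, enqueue [2, 3]
Visit 2, enqueue [0]
Visit 3, enqueue []
Visit 0, enqueue []

BFS order: [1, 4, 2, 3, 0]


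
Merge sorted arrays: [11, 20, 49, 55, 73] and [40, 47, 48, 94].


Take 11 from A
Take 20 from A
Take 40 from B
Take 47 from B
Take 48 from B
Take 49 from A
Take 55 from A
Take 73 from A

Merged: [11, 20, 40, 47, 48, 49, 55, 73, 94]


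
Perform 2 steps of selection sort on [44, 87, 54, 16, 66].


Initial: [44, 87, 54, 16, 66]
Step 1: min=16 at 3
  Swap: [16, 87, 54, 44, 66]
Step 2: min=44 at 3
  Swap: [16, 44, 54, 87, 66]

After 2 steps: [16, 44, 54, 87, 66]


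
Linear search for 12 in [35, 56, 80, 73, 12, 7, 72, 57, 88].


i=0: 35!=12
i=1: 56!=12
i=2: 80!=12
i=3: 73!=12
i=4: 12==12 found!

Found at 4, 5 comps


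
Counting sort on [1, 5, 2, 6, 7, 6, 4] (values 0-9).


Input: [1, 5, 2, 6, 7, 6, 4]
Counts: [0, 1, 1, 0, 1, 1, 2, 1, 0, 0]

Sorted: [1, 2, 4, 5, 6, 6, 7]


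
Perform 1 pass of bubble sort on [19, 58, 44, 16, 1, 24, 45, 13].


Initial: [19, 58, 44, 16, 1, 24, 45, 13]
Pass 1: [19, 44, 16, 1, 24, 45, 13, 58] (6 swaps)

After 1 pass: [19, 44, 16, 1, 24, 45, 13, 58]


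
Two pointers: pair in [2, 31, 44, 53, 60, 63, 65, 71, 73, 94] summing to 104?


lo=0(2)+hi=9(94)=96
lo=1(31)+hi=9(94)=125
lo=1(31)+hi=8(73)=104

Yes: 31+73=104


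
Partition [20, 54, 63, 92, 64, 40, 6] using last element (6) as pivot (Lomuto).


Pivot: 6
Place pivot at 0: [6, 54, 63, 92, 64, 40, 20]

Partitioned: [6, 54, 63, 92, 64, 40, 20]


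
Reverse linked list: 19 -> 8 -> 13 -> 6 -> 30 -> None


Step 1: curr=19, set curr.next=prev(None) | reversed so far: 19
Step 2: curr=8, set curr.next=prev(19) | reversed so far: 8 -> 19
Step 3: curr=13, set curr.next=prev(8) | reversed so far: 13 -> 8 -> 19
Step 4: curr=6, set curr.next=prev(13) | reversed so far: 6 -> 13 -> 8 -> 19
Step 5: curr=30, set curr.next=prev(6) | reversed so far: 30 -> 6 -> 13 -> 8 -> 19

30 -> 6 -> 13 -> 8 -> 19 -> None


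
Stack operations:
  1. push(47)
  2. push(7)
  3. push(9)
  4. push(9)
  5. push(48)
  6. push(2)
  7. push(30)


push(47) -> [47]
push(7) -> [47, 7]
push(9) -> [47, 7, 9]
push(9) -> [47, 7, 9, 9]
push(48) -> [47, 7, 9, 9, 48]
push(2) -> [47, 7, 9, 9, 48, 2]
push(30) -> [47, 7, 9, 9, 48, 2, 30]

Final stack: [47, 7, 9, 9, 48, 2, 30]


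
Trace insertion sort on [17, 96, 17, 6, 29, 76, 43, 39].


Initial: [17, 96, 17, 6, 29, 76, 43, 39]
Insert 96: [17, 96, 17, 6, 29, 76, 43, 39]
Insert 17: [17, 17, 96, 6, 29, 76, 43, 39]
Insert 6: [6, 17, 17, 96, 29, 76, 43, 39]
Insert 29: [6, 17, 17, 29, 96, 76, 43, 39]
Insert 76: [6, 17, 17, 29, 76, 96, 43, 39]
Insert 43: [6, 17, 17, 29, 43, 76, 96, 39]
Insert 39: [6, 17, 17, 29, 39, 43, 76, 96]

Sorted: [6, 17, 17, 29, 39, 43, 76, 96]


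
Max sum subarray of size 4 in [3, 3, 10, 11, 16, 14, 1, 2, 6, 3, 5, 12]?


[0:4]: 27
[1:5]: 40
[2:6]: 51
[3:7]: 42
[4:8]: 33
[5:9]: 23
[6:10]: 12
[7:11]: 16
[8:12]: 26

Max: 51 at [2:6]


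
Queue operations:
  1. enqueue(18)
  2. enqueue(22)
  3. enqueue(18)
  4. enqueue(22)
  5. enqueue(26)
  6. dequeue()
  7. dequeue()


enqueue(18) -> [18]
enqueue(22) -> [18, 22]
enqueue(18) -> [18, 22, 18]
enqueue(22) -> [18, 22, 18, 22]
enqueue(26) -> [18, 22, 18, 22, 26]
dequeue()->18, [22, 18, 22, 26]
dequeue()->22, [18, 22, 26]

Final queue: [18, 22, 26]


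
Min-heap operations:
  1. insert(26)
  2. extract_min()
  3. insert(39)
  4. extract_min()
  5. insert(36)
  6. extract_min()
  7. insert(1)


insert(26) -> [26]
extract_min()->26, []
insert(39) -> [39]
extract_min()->39, []
insert(36) -> [36]
extract_min()->36, []
insert(1) -> [1]

Final heap: [1]


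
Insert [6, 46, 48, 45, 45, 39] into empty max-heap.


Insert 6: [6]
Insert 46: [46, 6]
Insert 48: [48, 6, 46]
Insert 45: [48, 45, 46, 6]
Insert 45: [48, 45, 46, 6, 45]
Insert 39: [48, 45, 46, 6, 45, 39]

Final heap: [48, 45, 46, 6, 45, 39]


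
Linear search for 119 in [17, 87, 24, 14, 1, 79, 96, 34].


i=0: 17!=119
i=1: 87!=119
i=2: 24!=119
i=3: 14!=119
i=4: 1!=119
i=5: 79!=119
i=6: 96!=119
i=7: 34!=119

Not found, 8 comps


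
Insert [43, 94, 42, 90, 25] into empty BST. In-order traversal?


Insert 43: root
Insert 94: R from 43
Insert 42: L from 43
Insert 90: R from 43 -> L from 94
Insert 25: L from 43 -> L from 42

In-order: [25, 42, 43, 90, 94]


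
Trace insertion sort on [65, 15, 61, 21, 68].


Initial: [65, 15, 61, 21, 68]
Insert 15: [15, 65, 61, 21, 68]
Insert 61: [15, 61, 65, 21, 68]
Insert 21: [15, 21, 61, 65, 68]
Insert 68: [15, 21, 61, 65, 68]

Sorted: [15, 21, 61, 65, 68]


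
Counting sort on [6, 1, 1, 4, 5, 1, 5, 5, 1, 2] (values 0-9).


Input: [6, 1, 1, 4, 5, 1, 5, 5, 1, 2]
Counts: [0, 4, 1, 0, 1, 3, 1, 0, 0, 0]

Sorted: [1, 1, 1, 1, 2, 4, 5, 5, 5, 6]


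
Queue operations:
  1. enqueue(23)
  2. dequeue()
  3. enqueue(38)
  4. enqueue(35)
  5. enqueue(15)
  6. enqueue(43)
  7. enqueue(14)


enqueue(23) -> [23]
dequeue()->23, []
enqueue(38) -> [38]
enqueue(35) -> [38, 35]
enqueue(15) -> [38, 35, 15]
enqueue(43) -> [38, 35, 15, 43]
enqueue(14) -> [38, 35, 15, 43, 14]

Final queue: [38, 35, 15, 43, 14]


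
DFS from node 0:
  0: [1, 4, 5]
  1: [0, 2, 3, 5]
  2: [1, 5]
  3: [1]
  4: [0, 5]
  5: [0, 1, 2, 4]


Visit 0, push [5, 4, 1]
Visit 1, push [5, 3, 2]
Visit 2, push [5]
Visit 5, push [4]
Visit 4, push []
Visit 3, push []

DFS order: [0, 1, 2, 5, 4, 3]


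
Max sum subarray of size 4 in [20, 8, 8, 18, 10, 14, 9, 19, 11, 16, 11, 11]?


[0:4]: 54
[1:5]: 44
[2:6]: 50
[3:7]: 51
[4:8]: 52
[5:9]: 53
[6:10]: 55
[7:11]: 57
[8:12]: 49

Max: 57 at [7:11]


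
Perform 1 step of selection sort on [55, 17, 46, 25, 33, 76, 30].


Initial: [55, 17, 46, 25, 33, 76, 30]
Step 1: min=17 at 1
  Swap: [17, 55, 46, 25, 33, 76, 30]

After 1 step: [17, 55, 46, 25, 33, 76, 30]


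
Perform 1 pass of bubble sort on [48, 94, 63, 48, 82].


Initial: [48, 94, 63, 48, 82]
Pass 1: [48, 63, 48, 82, 94] (3 swaps)

After 1 pass: [48, 63, 48, 82, 94]


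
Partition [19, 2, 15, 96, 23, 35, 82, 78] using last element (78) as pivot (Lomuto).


Pivot: 78
  19 <= 78: advance i (no swap)
  2 <= 78: advance i (no swap)
  15 <= 78: advance i (no swap)
  23 <= 78: swap -> [19, 2, 15, 23, 96, 35, 82, 78]
  35 <= 78: swap -> [19, 2, 15, 23, 35, 96, 82, 78]
Place pivot at 5: [19, 2, 15, 23, 35, 78, 82, 96]

Partitioned: [19, 2, 15, 23, 35, 78, 82, 96]


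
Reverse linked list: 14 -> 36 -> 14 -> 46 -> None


Step 1: curr=14, set curr.next=prev(None) | reversed so far: 14
Step 2: curr=36, set curr.next=prev(14) | reversed so far: 36 -> 14
Step 3: curr=14, set curr.next=prev(36) | reversed so far: 14 -> 36 -> 14
Step 4: curr=46, set curr.next=prev(14) | reversed so far: 46 -> 14 -> 36 -> 14

46 -> 14 -> 36 -> 14 -> None


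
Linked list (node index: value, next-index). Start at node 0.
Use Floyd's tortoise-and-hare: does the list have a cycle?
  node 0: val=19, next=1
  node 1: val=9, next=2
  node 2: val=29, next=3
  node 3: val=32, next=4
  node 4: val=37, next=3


Floyd's tortoise (slow, +1) and hare (fast, +2):
  init: slow=0, fast=0
  step 1: slow=1, fast=2
  step 2: slow=2, fast=4
  step 3: slow=3, fast=4
  step 4: slow=4, fast=4
  slow == fast at node 4: cycle detected

Cycle: yes


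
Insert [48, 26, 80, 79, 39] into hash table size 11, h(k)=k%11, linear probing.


Insert 48: h=4 -> slot 4
Insert 26: h=4, 1 probes -> slot 5
Insert 80: h=3 -> slot 3
Insert 79: h=2 -> slot 2
Insert 39: h=6 -> slot 6

Table: [None, None, 79, 80, 48, 26, 39, None, None, None, None]


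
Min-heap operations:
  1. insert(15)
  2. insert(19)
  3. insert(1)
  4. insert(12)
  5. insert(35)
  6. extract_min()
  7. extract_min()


insert(15) -> [15]
insert(19) -> [15, 19]
insert(1) -> [1, 19, 15]
insert(12) -> [1, 12, 15, 19]
insert(35) -> [1, 12, 15, 19, 35]
extract_min()->1, [12, 19, 15, 35]
extract_min()->12, [15, 19, 35]

Final heap: [15, 19, 35]


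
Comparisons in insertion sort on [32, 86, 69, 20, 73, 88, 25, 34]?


Algorithm: insertion sort
Input: [32, 86, 69, 20, 73, 88, 25, 34]
Sorted: [20, 25, 32, 34, 69, 73, 86, 88]

20


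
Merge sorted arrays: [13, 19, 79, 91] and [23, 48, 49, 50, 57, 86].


Take 13 from A
Take 19 from A
Take 23 from B
Take 48 from B
Take 49 from B
Take 50 from B
Take 57 from B
Take 79 from A
Take 86 from B

Merged: [13, 19, 23, 48, 49, 50, 57, 79, 86, 91]


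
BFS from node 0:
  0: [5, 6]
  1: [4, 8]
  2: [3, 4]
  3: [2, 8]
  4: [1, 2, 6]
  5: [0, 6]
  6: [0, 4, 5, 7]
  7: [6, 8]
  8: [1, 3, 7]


Visit 0, enqueue [5, 6]
Visit 5, enqueue []
Visit 6, enqueue [4, 7]
Visit 4, enqueue [1, 2]
Visit 7, enqueue [8]
Visit 1, enqueue []
Visit 2, enqueue [3]
Visit 8, enqueue []
Visit 3, enqueue []

BFS order: [0, 5, 6, 4, 7, 1, 2, 8, 3]


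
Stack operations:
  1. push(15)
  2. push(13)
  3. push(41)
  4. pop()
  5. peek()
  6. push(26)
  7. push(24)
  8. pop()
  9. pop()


push(15) -> [15]
push(13) -> [15, 13]
push(41) -> [15, 13, 41]
pop()->41, [15, 13]
peek()->13
push(26) -> [15, 13, 26]
push(24) -> [15, 13, 26, 24]
pop()->24, [15, 13, 26]
pop()->26, [15, 13]

Final stack: [15, 13]


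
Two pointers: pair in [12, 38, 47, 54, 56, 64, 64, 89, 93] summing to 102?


lo=0(12)+hi=8(93)=105
lo=0(12)+hi=7(89)=101
lo=1(38)+hi=7(89)=127
lo=1(38)+hi=6(64)=102

Yes: 38+64=102


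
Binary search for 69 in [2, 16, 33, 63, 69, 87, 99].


Step 1: lo=0, hi=6, mid=3, val=63
Step 2: lo=4, hi=6, mid=5, val=87
Step 3: lo=4, hi=4, mid=4, val=69

Found at index 4


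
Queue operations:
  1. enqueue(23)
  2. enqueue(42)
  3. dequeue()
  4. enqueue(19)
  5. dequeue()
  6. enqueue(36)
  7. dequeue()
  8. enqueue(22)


enqueue(23) -> [23]
enqueue(42) -> [23, 42]
dequeue()->23, [42]
enqueue(19) -> [42, 19]
dequeue()->42, [19]
enqueue(36) -> [19, 36]
dequeue()->19, [36]
enqueue(22) -> [36, 22]

Final queue: [36, 22]


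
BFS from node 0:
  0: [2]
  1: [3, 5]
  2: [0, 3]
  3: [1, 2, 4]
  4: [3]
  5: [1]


Visit 0, enqueue [2]
Visit 2, enqueue [3]
Visit 3, enqueue [1, 4]
Visit 1, enqueue [5]
Visit 4, enqueue []
Visit 5, enqueue []

BFS order: [0, 2, 3, 1, 4, 5]


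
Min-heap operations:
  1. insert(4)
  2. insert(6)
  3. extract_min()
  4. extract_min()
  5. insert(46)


insert(4) -> [4]
insert(6) -> [4, 6]
extract_min()->4, [6]
extract_min()->6, []
insert(46) -> [46]

Final heap: [46]


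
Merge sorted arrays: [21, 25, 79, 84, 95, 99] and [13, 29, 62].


Take 13 from B
Take 21 from A
Take 25 from A
Take 29 from B
Take 62 from B

Merged: [13, 21, 25, 29, 62, 79, 84, 95, 99]


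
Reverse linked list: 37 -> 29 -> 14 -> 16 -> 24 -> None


Step 1: curr=37, set curr.next=prev(None) | reversed so far: 37
Step 2: curr=29, set curr.next=prev(37) | reversed so far: 29 -> 37
Step 3: curr=14, set curr.next=prev(29) | reversed so far: 14 -> 29 -> 37
Step 4: curr=16, set curr.next=prev(14) | reversed so far: 16 -> 14 -> 29 -> 37
Step 5: curr=24, set curr.next=prev(16) | reversed so far: 24 -> 16 -> 14 -> 29 -> 37

24 -> 16 -> 14 -> 29 -> 37 -> None


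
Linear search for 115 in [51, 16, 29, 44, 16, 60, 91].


i=0: 51!=115
i=1: 16!=115
i=2: 29!=115
i=3: 44!=115
i=4: 16!=115
i=5: 60!=115
i=6: 91!=115

Not found, 7 comps


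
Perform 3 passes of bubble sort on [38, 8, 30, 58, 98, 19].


Initial: [38, 8, 30, 58, 98, 19]
Pass 1: [8, 30, 38, 58, 19, 98] (3 swaps)
Pass 2: [8, 30, 38, 19, 58, 98] (1 swaps)
Pass 3: [8, 30, 19, 38, 58, 98] (1 swaps)

After 3 passes: [8, 30, 19, 38, 58, 98]


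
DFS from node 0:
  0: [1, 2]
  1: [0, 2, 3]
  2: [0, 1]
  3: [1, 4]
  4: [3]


Visit 0, push [2, 1]
Visit 1, push [3, 2]
Visit 2, push []
Visit 3, push [4]
Visit 4, push []

DFS order: [0, 1, 2, 3, 4]


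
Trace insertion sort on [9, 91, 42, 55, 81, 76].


Initial: [9, 91, 42, 55, 81, 76]
Insert 91: [9, 91, 42, 55, 81, 76]
Insert 42: [9, 42, 91, 55, 81, 76]
Insert 55: [9, 42, 55, 91, 81, 76]
Insert 81: [9, 42, 55, 81, 91, 76]
Insert 76: [9, 42, 55, 76, 81, 91]

Sorted: [9, 42, 55, 76, 81, 91]


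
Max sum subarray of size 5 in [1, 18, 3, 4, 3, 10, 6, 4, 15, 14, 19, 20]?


[0:5]: 29
[1:6]: 38
[2:7]: 26
[3:8]: 27
[4:9]: 38
[5:10]: 49
[6:11]: 58
[7:12]: 72

Max: 72 at [7:12]


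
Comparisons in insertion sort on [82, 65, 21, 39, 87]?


Algorithm: insertion sort
Input: [82, 65, 21, 39, 87]
Sorted: [21, 39, 65, 82, 87]

7


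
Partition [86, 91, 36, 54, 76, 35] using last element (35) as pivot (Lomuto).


Pivot: 35
Place pivot at 0: [35, 91, 36, 54, 76, 86]

Partitioned: [35, 91, 36, 54, 76, 86]


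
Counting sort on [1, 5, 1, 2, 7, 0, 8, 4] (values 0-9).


Input: [1, 5, 1, 2, 7, 0, 8, 4]
Counts: [1, 2, 1, 0, 1, 1, 0, 1, 1, 0]

Sorted: [0, 1, 1, 2, 4, 5, 7, 8]


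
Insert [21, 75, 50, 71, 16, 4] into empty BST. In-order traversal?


Insert 21: root
Insert 75: R from 21
Insert 50: R from 21 -> L from 75
Insert 71: R from 21 -> L from 75 -> R from 50
Insert 16: L from 21
Insert 4: L from 21 -> L from 16

In-order: [4, 16, 21, 50, 71, 75]


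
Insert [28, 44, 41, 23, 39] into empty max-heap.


Insert 28: [28]
Insert 44: [44, 28]
Insert 41: [44, 28, 41]
Insert 23: [44, 28, 41, 23]
Insert 39: [44, 39, 41, 23, 28]

Final heap: [44, 39, 41, 23, 28]


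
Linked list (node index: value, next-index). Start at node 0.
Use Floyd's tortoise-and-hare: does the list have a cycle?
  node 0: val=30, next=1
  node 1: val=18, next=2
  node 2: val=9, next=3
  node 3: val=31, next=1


Floyd's tortoise (slow, +1) and hare (fast, +2):
  init: slow=0, fast=0
  step 1: slow=1, fast=2
  step 2: slow=2, fast=1
  step 3: slow=3, fast=3
  slow == fast at node 3: cycle detected

Cycle: yes


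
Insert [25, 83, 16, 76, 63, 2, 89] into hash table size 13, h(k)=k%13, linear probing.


Insert 25: h=12 -> slot 12
Insert 83: h=5 -> slot 5
Insert 16: h=3 -> slot 3
Insert 76: h=11 -> slot 11
Insert 63: h=11, 2 probes -> slot 0
Insert 2: h=2 -> slot 2
Insert 89: h=11, 3 probes -> slot 1

Table: [63, 89, 2, 16, None, 83, None, None, None, None, None, 76, 25]


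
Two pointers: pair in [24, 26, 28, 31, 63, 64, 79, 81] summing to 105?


lo=0(24)+hi=7(81)=105

Yes: 24+81=105


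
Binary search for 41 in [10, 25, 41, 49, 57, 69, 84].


Step 1: lo=0, hi=6, mid=3, val=49
Step 2: lo=0, hi=2, mid=1, val=25
Step 3: lo=2, hi=2, mid=2, val=41

Found at index 2


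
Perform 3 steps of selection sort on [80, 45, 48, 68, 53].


Initial: [80, 45, 48, 68, 53]
Step 1: min=45 at 1
  Swap: [45, 80, 48, 68, 53]
Step 2: min=48 at 2
  Swap: [45, 48, 80, 68, 53]
Step 3: min=53 at 4
  Swap: [45, 48, 53, 68, 80]

After 3 steps: [45, 48, 53, 68, 80]


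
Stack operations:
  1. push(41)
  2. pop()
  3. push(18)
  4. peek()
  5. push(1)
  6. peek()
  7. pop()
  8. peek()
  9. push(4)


push(41) -> [41]
pop()->41, []
push(18) -> [18]
peek()->18
push(1) -> [18, 1]
peek()->1
pop()->1, [18]
peek()->18
push(4) -> [18, 4]

Final stack: [18, 4]


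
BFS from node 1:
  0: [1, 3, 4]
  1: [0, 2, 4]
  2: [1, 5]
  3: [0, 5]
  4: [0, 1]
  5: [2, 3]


Visit 1, enqueue [0, 2, 4]
Visit 0, enqueue [3]
Visit 2, enqueue [5]
Visit 4, enqueue []
Visit 3, enqueue []
Visit 5, enqueue []

BFS order: [1, 0, 2, 4, 3, 5]


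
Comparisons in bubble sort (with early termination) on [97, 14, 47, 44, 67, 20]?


Algorithm: bubble sort (with early termination)
Input: [97, 14, 47, 44, 67, 20]
Sorted: [14, 20, 44, 47, 67, 97]

15


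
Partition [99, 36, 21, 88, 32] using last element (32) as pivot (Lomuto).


Pivot: 32
  21 <= 32: swap -> [21, 36, 99, 88, 32]
Place pivot at 1: [21, 32, 99, 88, 36]

Partitioned: [21, 32, 99, 88, 36]


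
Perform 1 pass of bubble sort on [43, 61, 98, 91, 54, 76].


Initial: [43, 61, 98, 91, 54, 76]
Pass 1: [43, 61, 91, 54, 76, 98] (3 swaps)

After 1 pass: [43, 61, 91, 54, 76, 98]


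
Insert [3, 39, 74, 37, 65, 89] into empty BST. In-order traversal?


Insert 3: root
Insert 39: R from 3
Insert 74: R from 3 -> R from 39
Insert 37: R from 3 -> L from 39
Insert 65: R from 3 -> R from 39 -> L from 74
Insert 89: R from 3 -> R from 39 -> R from 74

In-order: [3, 37, 39, 65, 74, 89]


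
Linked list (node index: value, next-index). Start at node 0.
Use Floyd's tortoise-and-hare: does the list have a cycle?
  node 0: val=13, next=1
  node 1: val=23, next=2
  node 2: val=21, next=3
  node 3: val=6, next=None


Floyd's tortoise (slow, +1) and hare (fast, +2):
  init: slow=0, fast=0
  step 1: slow=1, fast=2
  step 2: fast 2->3->None, no cycle

Cycle: no


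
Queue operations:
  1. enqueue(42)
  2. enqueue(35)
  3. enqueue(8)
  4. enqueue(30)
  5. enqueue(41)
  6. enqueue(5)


enqueue(42) -> [42]
enqueue(35) -> [42, 35]
enqueue(8) -> [42, 35, 8]
enqueue(30) -> [42, 35, 8, 30]
enqueue(41) -> [42, 35, 8, 30, 41]
enqueue(5) -> [42, 35, 8, 30, 41, 5]

Final queue: [42, 35, 8, 30, 41, 5]


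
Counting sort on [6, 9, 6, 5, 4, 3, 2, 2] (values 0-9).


Input: [6, 9, 6, 5, 4, 3, 2, 2]
Counts: [0, 0, 2, 1, 1, 1, 2, 0, 0, 1]

Sorted: [2, 2, 3, 4, 5, 6, 6, 9]


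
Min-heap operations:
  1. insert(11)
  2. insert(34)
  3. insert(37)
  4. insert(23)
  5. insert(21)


insert(11) -> [11]
insert(34) -> [11, 34]
insert(37) -> [11, 34, 37]
insert(23) -> [11, 23, 37, 34]
insert(21) -> [11, 21, 37, 34, 23]

Final heap: [11, 21, 37, 34, 23]


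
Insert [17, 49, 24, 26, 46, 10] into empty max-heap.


Insert 17: [17]
Insert 49: [49, 17]
Insert 24: [49, 17, 24]
Insert 26: [49, 26, 24, 17]
Insert 46: [49, 46, 24, 17, 26]
Insert 10: [49, 46, 24, 17, 26, 10]

Final heap: [49, 46, 24, 17, 26, 10]


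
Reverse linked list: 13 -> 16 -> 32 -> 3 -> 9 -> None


Step 1: curr=13, set curr.next=prev(None) | reversed so far: 13
Step 2: curr=16, set curr.next=prev(13) | reversed so far: 16 -> 13
Step 3: curr=32, set curr.next=prev(16) | reversed so far: 32 -> 16 -> 13
Step 4: curr=3, set curr.next=prev(32) | reversed so far: 3 -> 32 -> 16 -> 13
Step 5: curr=9, set curr.next=prev(3) | reversed so far: 9 -> 3 -> 32 -> 16 -> 13

9 -> 3 -> 32 -> 16 -> 13 -> None


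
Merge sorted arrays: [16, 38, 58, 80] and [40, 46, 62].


Take 16 from A
Take 38 from A
Take 40 from B
Take 46 from B
Take 58 from A
Take 62 from B

Merged: [16, 38, 40, 46, 58, 62, 80]


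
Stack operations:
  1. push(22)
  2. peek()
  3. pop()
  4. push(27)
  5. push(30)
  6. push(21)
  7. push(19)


push(22) -> [22]
peek()->22
pop()->22, []
push(27) -> [27]
push(30) -> [27, 30]
push(21) -> [27, 30, 21]
push(19) -> [27, 30, 21, 19]

Final stack: [27, 30, 21, 19]


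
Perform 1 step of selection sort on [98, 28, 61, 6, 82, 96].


Initial: [98, 28, 61, 6, 82, 96]
Step 1: min=6 at 3
  Swap: [6, 28, 61, 98, 82, 96]

After 1 step: [6, 28, 61, 98, 82, 96]


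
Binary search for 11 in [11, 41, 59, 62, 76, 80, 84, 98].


Step 1: lo=0, hi=7, mid=3, val=62
Step 2: lo=0, hi=2, mid=1, val=41
Step 3: lo=0, hi=0, mid=0, val=11

Found at index 0


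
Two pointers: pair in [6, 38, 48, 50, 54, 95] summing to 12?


lo=0(6)+hi=5(95)=101
lo=0(6)+hi=4(54)=60
lo=0(6)+hi=3(50)=56
lo=0(6)+hi=2(48)=54
lo=0(6)+hi=1(38)=44

No pair found


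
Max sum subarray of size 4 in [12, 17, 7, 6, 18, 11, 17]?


[0:4]: 42
[1:5]: 48
[2:6]: 42
[3:7]: 52

Max: 52 at [3:7]


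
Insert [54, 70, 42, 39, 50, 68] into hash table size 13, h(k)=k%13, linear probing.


Insert 54: h=2 -> slot 2
Insert 70: h=5 -> slot 5
Insert 42: h=3 -> slot 3
Insert 39: h=0 -> slot 0
Insert 50: h=11 -> slot 11
Insert 68: h=3, 1 probes -> slot 4

Table: [39, None, 54, 42, 68, 70, None, None, None, None, None, 50, None]


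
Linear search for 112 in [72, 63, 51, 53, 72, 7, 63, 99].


i=0: 72!=112
i=1: 63!=112
i=2: 51!=112
i=3: 53!=112
i=4: 72!=112
i=5: 7!=112
i=6: 63!=112
i=7: 99!=112

Not found, 8 comps


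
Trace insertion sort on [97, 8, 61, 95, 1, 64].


Initial: [97, 8, 61, 95, 1, 64]
Insert 8: [8, 97, 61, 95, 1, 64]
Insert 61: [8, 61, 97, 95, 1, 64]
Insert 95: [8, 61, 95, 97, 1, 64]
Insert 1: [1, 8, 61, 95, 97, 64]
Insert 64: [1, 8, 61, 64, 95, 97]

Sorted: [1, 8, 61, 64, 95, 97]


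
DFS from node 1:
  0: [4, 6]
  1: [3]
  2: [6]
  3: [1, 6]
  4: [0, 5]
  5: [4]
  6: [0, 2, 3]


Visit 1, push [3]
Visit 3, push [6]
Visit 6, push [2, 0]
Visit 0, push [4]
Visit 4, push [5]
Visit 5, push []
Visit 2, push []

DFS order: [1, 3, 6, 0, 4, 5, 2]


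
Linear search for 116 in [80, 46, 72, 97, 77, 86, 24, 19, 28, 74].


i=0: 80!=116
i=1: 46!=116
i=2: 72!=116
i=3: 97!=116
i=4: 77!=116
i=5: 86!=116
i=6: 24!=116
i=7: 19!=116
i=8: 28!=116
i=9: 74!=116

Not found, 10 comps


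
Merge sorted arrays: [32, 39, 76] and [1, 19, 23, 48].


Take 1 from B
Take 19 from B
Take 23 from B
Take 32 from A
Take 39 from A
Take 48 from B

Merged: [1, 19, 23, 32, 39, 48, 76]


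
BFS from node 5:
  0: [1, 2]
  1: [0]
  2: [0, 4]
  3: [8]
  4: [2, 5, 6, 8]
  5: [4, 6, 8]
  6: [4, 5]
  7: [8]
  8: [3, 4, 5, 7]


Visit 5, enqueue [4, 6, 8]
Visit 4, enqueue [2]
Visit 6, enqueue []
Visit 8, enqueue [3, 7]
Visit 2, enqueue [0]
Visit 3, enqueue []
Visit 7, enqueue []
Visit 0, enqueue [1]
Visit 1, enqueue []

BFS order: [5, 4, 6, 8, 2, 3, 7, 0, 1]


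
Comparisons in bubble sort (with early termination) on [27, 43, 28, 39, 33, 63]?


Algorithm: bubble sort (with early termination)
Input: [27, 43, 28, 39, 33, 63]
Sorted: [27, 28, 33, 39, 43, 63]

12


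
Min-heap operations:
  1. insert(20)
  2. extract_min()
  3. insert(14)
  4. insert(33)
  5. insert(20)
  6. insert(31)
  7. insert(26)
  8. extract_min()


insert(20) -> [20]
extract_min()->20, []
insert(14) -> [14]
insert(33) -> [14, 33]
insert(20) -> [14, 33, 20]
insert(31) -> [14, 31, 20, 33]
insert(26) -> [14, 26, 20, 33, 31]
extract_min()->14, [20, 26, 31, 33]

Final heap: [20, 26, 31, 33]


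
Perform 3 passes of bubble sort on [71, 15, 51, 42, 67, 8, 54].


Initial: [71, 15, 51, 42, 67, 8, 54]
Pass 1: [15, 51, 42, 67, 8, 54, 71] (6 swaps)
Pass 2: [15, 42, 51, 8, 54, 67, 71] (3 swaps)
Pass 3: [15, 42, 8, 51, 54, 67, 71] (1 swaps)

After 3 passes: [15, 42, 8, 51, 54, 67, 71]


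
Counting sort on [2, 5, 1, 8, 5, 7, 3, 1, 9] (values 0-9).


Input: [2, 5, 1, 8, 5, 7, 3, 1, 9]
Counts: [0, 2, 1, 1, 0, 2, 0, 1, 1, 1]

Sorted: [1, 1, 2, 3, 5, 5, 7, 8, 9]


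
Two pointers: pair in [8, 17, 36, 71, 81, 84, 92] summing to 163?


lo=0(8)+hi=6(92)=100
lo=1(17)+hi=6(92)=109
lo=2(36)+hi=6(92)=128
lo=3(71)+hi=6(92)=163

Yes: 71+92=163


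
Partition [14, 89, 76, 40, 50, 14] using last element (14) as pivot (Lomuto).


Pivot: 14
  14 <= 14: advance i (no swap)
Place pivot at 1: [14, 14, 76, 40, 50, 89]

Partitioned: [14, 14, 76, 40, 50, 89]


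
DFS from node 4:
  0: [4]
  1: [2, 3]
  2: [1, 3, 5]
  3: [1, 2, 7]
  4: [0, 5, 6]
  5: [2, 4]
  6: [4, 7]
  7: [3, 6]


Visit 4, push [6, 5, 0]
Visit 0, push []
Visit 5, push [2]
Visit 2, push [3, 1]
Visit 1, push [3]
Visit 3, push [7]
Visit 7, push [6]
Visit 6, push []

DFS order: [4, 0, 5, 2, 1, 3, 7, 6]


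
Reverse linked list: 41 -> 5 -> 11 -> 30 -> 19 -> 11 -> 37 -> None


Step 1: curr=41, set curr.next=prev(None) | reversed so far: 41
Step 2: curr=5, set curr.next=prev(41) | reversed so far: 5 -> 41
Step 3: curr=11, set curr.next=prev(5) | reversed so far: 11 -> 5 -> 41
Step 4: curr=30, set curr.next=prev(11) | reversed so far: 30 -> 11 -> 5 -> 41
Step 5: curr=19, set curr.next=prev(30) | reversed so far: 19 -> 30 -> 11 -> 5 -> 41
Step 6: curr=11, set curr.next=prev(19) | reversed so far: 11 -> 19 -> 30 -> 11 -> 5 -> 41
Step 7: curr=37, set curr.next=prev(11) | reversed so far: 37 -> 11 -> 19 -> 30 -> 11 -> 5 -> 41

37 -> 11 -> 19 -> 30 -> 11 -> 5 -> 41 -> None


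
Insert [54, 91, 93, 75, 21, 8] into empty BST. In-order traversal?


Insert 54: root
Insert 91: R from 54
Insert 93: R from 54 -> R from 91
Insert 75: R from 54 -> L from 91
Insert 21: L from 54
Insert 8: L from 54 -> L from 21

In-order: [8, 21, 54, 75, 91, 93]


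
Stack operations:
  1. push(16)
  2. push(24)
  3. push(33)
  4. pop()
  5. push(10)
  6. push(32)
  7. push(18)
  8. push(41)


push(16) -> [16]
push(24) -> [16, 24]
push(33) -> [16, 24, 33]
pop()->33, [16, 24]
push(10) -> [16, 24, 10]
push(32) -> [16, 24, 10, 32]
push(18) -> [16, 24, 10, 32, 18]
push(41) -> [16, 24, 10, 32, 18, 41]

Final stack: [16, 24, 10, 32, 18, 41]


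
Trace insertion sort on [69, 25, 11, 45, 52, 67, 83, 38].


Initial: [69, 25, 11, 45, 52, 67, 83, 38]
Insert 25: [25, 69, 11, 45, 52, 67, 83, 38]
Insert 11: [11, 25, 69, 45, 52, 67, 83, 38]
Insert 45: [11, 25, 45, 69, 52, 67, 83, 38]
Insert 52: [11, 25, 45, 52, 69, 67, 83, 38]
Insert 67: [11, 25, 45, 52, 67, 69, 83, 38]
Insert 83: [11, 25, 45, 52, 67, 69, 83, 38]
Insert 38: [11, 25, 38, 45, 52, 67, 69, 83]

Sorted: [11, 25, 38, 45, 52, 67, 69, 83]


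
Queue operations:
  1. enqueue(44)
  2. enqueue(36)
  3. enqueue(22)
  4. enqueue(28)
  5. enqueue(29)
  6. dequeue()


enqueue(44) -> [44]
enqueue(36) -> [44, 36]
enqueue(22) -> [44, 36, 22]
enqueue(28) -> [44, 36, 22, 28]
enqueue(29) -> [44, 36, 22, 28, 29]
dequeue()->44, [36, 22, 28, 29]

Final queue: [36, 22, 28, 29]


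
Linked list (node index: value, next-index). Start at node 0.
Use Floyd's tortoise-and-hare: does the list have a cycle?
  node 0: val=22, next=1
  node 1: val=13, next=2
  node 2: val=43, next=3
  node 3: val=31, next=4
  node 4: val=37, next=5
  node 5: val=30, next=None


Floyd's tortoise (slow, +1) and hare (fast, +2):
  init: slow=0, fast=0
  step 1: slow=1, fast=2
  step 2: slow=2, fast=4
  step 3: fast 4->5->None, no cycle

Cycle: no
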